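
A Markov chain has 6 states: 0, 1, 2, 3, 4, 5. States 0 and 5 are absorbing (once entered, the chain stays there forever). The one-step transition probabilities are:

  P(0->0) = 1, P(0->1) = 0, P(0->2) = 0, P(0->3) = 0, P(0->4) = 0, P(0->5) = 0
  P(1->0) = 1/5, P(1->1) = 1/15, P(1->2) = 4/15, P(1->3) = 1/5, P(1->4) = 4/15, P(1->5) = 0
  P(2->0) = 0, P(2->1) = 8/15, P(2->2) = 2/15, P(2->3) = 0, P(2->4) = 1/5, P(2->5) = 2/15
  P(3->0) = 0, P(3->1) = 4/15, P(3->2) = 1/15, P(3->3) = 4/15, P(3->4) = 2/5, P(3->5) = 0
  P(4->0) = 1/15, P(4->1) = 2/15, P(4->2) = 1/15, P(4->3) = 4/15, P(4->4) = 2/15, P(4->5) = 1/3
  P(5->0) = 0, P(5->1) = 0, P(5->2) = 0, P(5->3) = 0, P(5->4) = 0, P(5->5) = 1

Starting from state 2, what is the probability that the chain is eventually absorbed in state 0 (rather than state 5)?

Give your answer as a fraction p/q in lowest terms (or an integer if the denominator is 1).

Let a_i = P(absorbed in 0 | start in state i).
Boundary conditions: a_0 = 1, a_5 = 0.
For each transient state i, a_i = sum_j P(i->j) * a_j:
  a_1 = 1/5*a_0 + 1/15*a_1 + 4/15*a_2 + 1/5*a_3 + 4/15*a_4 + 0*a_5
  a_2 = 0*a_0 + 8/15*a_1 + 2/15*a_2 + 0*a_3 + 1/5*a_4 + 2/15*a_5
  a_3 = 0*a_0 + 4/15*a_1 + 1/15*a_2 + 4/15*a_3 + 2/5*a_4 + 0*a_5
  a_4 = 1/15*a_0 + 2/15*a_1 + 1/15*a_2 + 4/15*a_3 + 2/15*a_4 + 1/3*a_5

Substituting a_0 = 1 and a_5 = 0, rearrange to (I - Q) a = r where r[i] = P(i -> 0):
  [14/15, -4/15, -1/5, -4/15] . (a_1, a_2, a_3, a_4) = 1/5
  [-8/15, 13/15, 0, -1/5] . (a_1, a_2, a_3, a_4) = 0
  [-4/15, -1/15, 11/15, -2/5] . (a_1, a_2, a_3, a_4) = 0
  [-2/15, -1/15, -4/15, 13/15] . (a_1, a_2, a_3, a_4) = 1/15

Solving yields:
  a_1 = 5453/11374
  a_2 = 2060/5687
  a_3 = 2082/5687
  a_4 = 1656/5687

Starting state is 2, so the absorption probability is a_2 = 2060/5687.

Answer: 2060/5687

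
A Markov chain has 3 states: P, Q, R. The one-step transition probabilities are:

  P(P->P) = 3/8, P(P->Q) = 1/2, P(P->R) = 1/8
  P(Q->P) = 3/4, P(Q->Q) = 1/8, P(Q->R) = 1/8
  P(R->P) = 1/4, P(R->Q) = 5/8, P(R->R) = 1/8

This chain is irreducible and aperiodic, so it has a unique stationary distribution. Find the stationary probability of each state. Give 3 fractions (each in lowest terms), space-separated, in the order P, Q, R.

Answer: 1/2 3/8 1/8

Derivation:
The stationary distribution satisfies pi = pi * P, i.e.:
  pi_P = 3/8*pi_P + 3/4*pi_Q + 1/4*pi_R
  pi_Q = 1/2*pi_P + 1/8*pi_Q + 5/8*pi_R
  pi_R = 1/8*pi_P + 1/8*pi_Q + 1/8*pi_R
with normalization: pi_P + pi_Q + pi_R = 1.

Using the first 2 balance equations plus normalization, the linear system A*pi = b is:
  [-5/8, 3/4, 1/4] . pi = 0
  [1/2, -7/8, 5/8] . pi = 0
  [1, 1, 1] . pi = 1

Solving yields:
  pi_P = 1/2
  pi_Q = 3/8
  pi_R = 1/8

Verification (pi * P):
  1/2*3/8 + 3/8*3/4 + 1/8*1/4 = 1/2 = pi_P  (ok)
  1/2*1/2 + 3/8*1/8 + 1/8*5/8 = 3/8 = pi_Q  (ok)
  1/2*1/8 + 3/8*1/8 + 1/8*1/8 = 1/8 = pi_R  (ok)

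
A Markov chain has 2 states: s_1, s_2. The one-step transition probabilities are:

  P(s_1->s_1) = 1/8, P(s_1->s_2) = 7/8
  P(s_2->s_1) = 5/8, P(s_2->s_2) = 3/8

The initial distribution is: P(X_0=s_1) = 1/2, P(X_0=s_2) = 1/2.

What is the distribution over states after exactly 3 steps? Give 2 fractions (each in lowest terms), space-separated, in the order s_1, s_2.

Answer: 13/32 19/32

Derivation:
Propagating the distribution step by step (d_{t+1} = d_t * P):
d_0 = (s_1=1/2, s_2=1/2)
  d_1[s_1] = 1/2*1/8 + 1/2*5/8 = 3/8
  d_1[s_2] = 1/2*7/8 + 1/2*3/8 = 5/8
d_1 = (s_1=3/8, s_2=5/8)
  d_2[s_1] = 3/8*1/8 + 5/8*5/8 = 7/16
  d_2[s_2] = 3/8*7/8 + 5/8*3/8 = 9/16
d_2 = (s_1=7/16, s_2=9/16)
  d_3[s_1] = 7/16*1/8 + 9/16*5/8 = 13/32
  d_3[s_2] = 7/16*7/8 + 9/16*3/8 = 19/32
d_3 = (s_1=13/32, s_2=19/32)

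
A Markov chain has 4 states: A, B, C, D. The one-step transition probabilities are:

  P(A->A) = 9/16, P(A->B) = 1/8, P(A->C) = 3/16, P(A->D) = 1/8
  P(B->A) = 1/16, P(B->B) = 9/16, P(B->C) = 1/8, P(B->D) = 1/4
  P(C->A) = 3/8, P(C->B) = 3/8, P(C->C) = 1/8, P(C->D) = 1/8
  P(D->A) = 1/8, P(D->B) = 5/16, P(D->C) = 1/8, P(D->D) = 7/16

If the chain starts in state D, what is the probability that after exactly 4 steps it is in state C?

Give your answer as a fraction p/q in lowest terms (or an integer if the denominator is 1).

Answer: 9087/65536

Derivation:
Computing P^4 by repeated multiplication:
P^1 =
  A: [9/16, 1/8, 3/16, 1/8]
  B: [1/16, 9/16, 1/8, 1/4]
  C: [3/8, 3/8, 1/8, 1/8]
  D: [1/8, 5/16, 1/8, 7/16]
P^2 =
  A: [105/256, 1/4, 41/256, 23/128]
  B: [19/128, 115/256, 33/256, 35/128]
  C: [19/64, 11/32, 19/128, 27/128]
  D: [49/256, 3/8, 17/128, 77/256]
P^3 =
  A: [1347/4096, 631/2048, 617/4096, 435/2048]
  B: [795/4096, 1659/4096, 275/2048, 273/1024]
  C: [277/1024, 721/2048, 147/1024, 479/2048]
  D: [895/4096, 1551/4096, 561/4096, 1089/4096]
P^4 =
  A: [18827/65536, 2763/8192, 9539/65536, 7533/32768]
  B: [7149/32768, 25281/65536, 8987/65536, 8485/32768]
  C: [8429/32768, 2939/8192, 2325/16384, 7933/32768]
  D: [7575/32768, 1535/4096, 9087/65536, 16739/65536]

(P^4)[D -> C] = 9087/65536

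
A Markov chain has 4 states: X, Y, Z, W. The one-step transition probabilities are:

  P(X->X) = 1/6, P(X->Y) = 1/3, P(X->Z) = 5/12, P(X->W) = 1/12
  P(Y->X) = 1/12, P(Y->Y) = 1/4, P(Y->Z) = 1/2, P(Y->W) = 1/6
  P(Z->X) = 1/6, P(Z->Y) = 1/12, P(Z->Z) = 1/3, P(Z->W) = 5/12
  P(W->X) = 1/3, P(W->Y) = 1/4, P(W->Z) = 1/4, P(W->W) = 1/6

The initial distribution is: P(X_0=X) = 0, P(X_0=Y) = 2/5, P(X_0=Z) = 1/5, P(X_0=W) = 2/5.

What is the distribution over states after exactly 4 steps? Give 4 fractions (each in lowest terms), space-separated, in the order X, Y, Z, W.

Propagating the distribution step by step (d_{t+1} = d_t * P):
d_0 = (X=0, Y=2/5, Z=1/5, W=2/5)
  d_1[X] = 0*1/6 + 2/5*1/12 + 1/5*1/6 + 2/5*1/3 = 1/5
  d_1[Y] = 0*1/3 + 2/5*1/4 + 1/5*1/12 + 2/5*1/4 = 13/60
  d_1[Z] = 0*5/12 + 2/5*1/2 + 1/5*1/3 + 2/5*1/4 = 11/30
  d_1[W] = 0*1/12 + 2/5*1/6 + 1/5*5/12 + 2/5*1/6 = 13/60
d_1 = (X=1/5, Y=13/60, Z=11/30, W=13/60)
  d_2[X] = 1/5*1/6 + 13/60*1/12 + 11/30*1/6 + 13/60*1/3 = 133/720
  d_2[Y] = 1/5*1/3 + 13/60*1/4 + 11/30*1/12 + 13/60*1/4 = 37/180
  d_2[Z] = 1/5*5/12 + 13/60*1/2 + 11/30*1/3 + 13/60*1/4 = 53/144
  d_2[W] = 1/5*1/12 + 13/60*1/6 + 11/30*5/12 + 13/60*1/6 = 29/120
d_2 = (X=133/720, Y=37/180, Z=53/144, W=29/120)
  d_3[X] = 133/720*1/6 + 37/180*1/12 + 53/144*1/6 + 29/120*1/3 = 41/216
  d_3[Y] = 133/720*1/3 + 37/180*1/4 + 53/144*1/12 + 29/120*1/4 = 1763/8640
  d_3[Z] = 133/720*5/12 + 37/180*1/2 + 53/144*1/3 + 29/120*1/4 = 209/576
  d_3[W] = 133/720*1/12 + 37/180*1/6 + 53/144*5/12 + 29/120*1/6 = 1051/4320
d_3 = (X=41/216, Y=1763/8640, Z=209/576, W=1051/4320)
  d_4[X] = 41/216*1/6 + 1763/8640*1/12 + 209/576*1/6 + 1051/4320*1/3 = 19721/103680
  d_4[Y] = 41/216*1/3 + 1763/8640*1/4 + 209/576*1/12 + 1051/4320*1/4 = 2129/10368
  d_4[Z] = 41/216*5/12 + 1763/8640*1/2 + 209/576*1/3 + 1051/4320*1/4 = 4703/12960
  d_4[W] = 41/216*1/12 + 1763/8640*1/6 + 209/576*5/12 + 1051/4320*1/6 = 5009/20736
d_4 = (X=19721/103680, Y=2129/10368, Z=4703/12960, W=5009/20736)

Answer: 19721/103680 2129/10368 4703/12960 5009/20736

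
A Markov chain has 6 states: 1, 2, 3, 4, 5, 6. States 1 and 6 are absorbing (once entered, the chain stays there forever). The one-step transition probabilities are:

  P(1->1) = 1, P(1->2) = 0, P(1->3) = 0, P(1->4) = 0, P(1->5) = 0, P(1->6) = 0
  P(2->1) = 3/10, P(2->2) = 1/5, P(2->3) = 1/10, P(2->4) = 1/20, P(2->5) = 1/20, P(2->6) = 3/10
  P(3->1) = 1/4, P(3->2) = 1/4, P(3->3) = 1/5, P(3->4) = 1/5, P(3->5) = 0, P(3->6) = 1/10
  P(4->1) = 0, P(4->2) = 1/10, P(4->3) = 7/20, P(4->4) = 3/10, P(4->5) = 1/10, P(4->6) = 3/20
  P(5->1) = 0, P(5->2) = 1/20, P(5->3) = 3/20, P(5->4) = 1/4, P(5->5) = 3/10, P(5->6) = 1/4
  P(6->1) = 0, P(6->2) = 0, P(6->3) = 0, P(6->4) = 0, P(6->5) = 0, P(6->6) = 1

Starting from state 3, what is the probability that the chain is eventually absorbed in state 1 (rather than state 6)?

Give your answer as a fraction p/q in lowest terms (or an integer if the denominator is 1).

Let a_i = P(absorbed in 1 | start in state i).
Boundary conditions: a_1 = 1, a_6 = 0.
For each transient state i, a_i = sum_j P(i->j) * a_j:
  a_2 = 3/10*a_1 + 1/5*a_2 + 1/10*a_3 + 1/20*a_4 + 1/20*a_5 + 3/10*a_6
  a_3 = 1/4*a_1 + 1/4*a_2 + 1/5*a_3 + 1/5*a_4 + 0*a_5 + 1/10*a_6
  a_4 = 0*a_1 + 1/10*a_2 + 7/20*a_3 + 3/10*a_4 + 1/10*a_5 + 3/20*a_6
  a_5 = 0*a_1 + 1/20*a_2 + 3/20*a_3 + 1/4*a_4 + 3/10*a_5 + 1/4*a_6

Substituting a_1 = 1 and a_6 = 0, rearrange to (I - Q) a = r where r[i] = P(i -> 1):
  [4/5, -1/10, -1/20, -1/20] . (a_2, a_3, a_4, a_5) = 3/10
  [-1/4, 4/5, -1/5, 0] . (a_2, a_3, a_4, a_5) = 1/4
  [-1/10, -7/20, 7/10, -1/10] . (a_2, a_3, a_4, a_5) = 0
  [-1/20, -3/20, -1/4, 7/10] . (a_2, a_3, a_4, a_5) = 0

Solving yields:
  a_2 = 3625/7419
  a_3 = 1394/2473
  a_4 = 2923/7419
  a_5 = 733/2473

Starting state is 3, so the absorption probability is a_3 = 1394/2473.

Answer: 1394/2473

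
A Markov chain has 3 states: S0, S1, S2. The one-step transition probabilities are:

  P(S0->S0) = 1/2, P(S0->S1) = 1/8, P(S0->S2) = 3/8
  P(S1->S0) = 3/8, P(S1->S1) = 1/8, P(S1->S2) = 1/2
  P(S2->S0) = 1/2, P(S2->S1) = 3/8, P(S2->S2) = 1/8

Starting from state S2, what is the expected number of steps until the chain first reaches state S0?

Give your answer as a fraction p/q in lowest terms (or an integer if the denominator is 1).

Let h_i = expected steps to first reach S0 from state i.
Boundary: h_S0 = 0.
First-step equations for the other states:
  h_S1 = 1 + 3/8*h_S0 + 1/8*h_S1 + 1/2*h_S2
  h_S2 = 1 + 1/2*h_S0 + 3/8*h_S1 + 1/8*h_S2

Substituting h_S0 = 0 and rearranging gives the linear system (I - Q) h = 1:
  [7/8, -1/2] . (h_S1, h_S2) = 1
  [-3/8, 7/8] . (h_S1, h_S2) = 1

Solving yields:
  h_S1 = 88/37
  h_S2 = 80/37

Starting state is S2, so the expected hitting time is h_S2 = 80/37.

Answer: 80/37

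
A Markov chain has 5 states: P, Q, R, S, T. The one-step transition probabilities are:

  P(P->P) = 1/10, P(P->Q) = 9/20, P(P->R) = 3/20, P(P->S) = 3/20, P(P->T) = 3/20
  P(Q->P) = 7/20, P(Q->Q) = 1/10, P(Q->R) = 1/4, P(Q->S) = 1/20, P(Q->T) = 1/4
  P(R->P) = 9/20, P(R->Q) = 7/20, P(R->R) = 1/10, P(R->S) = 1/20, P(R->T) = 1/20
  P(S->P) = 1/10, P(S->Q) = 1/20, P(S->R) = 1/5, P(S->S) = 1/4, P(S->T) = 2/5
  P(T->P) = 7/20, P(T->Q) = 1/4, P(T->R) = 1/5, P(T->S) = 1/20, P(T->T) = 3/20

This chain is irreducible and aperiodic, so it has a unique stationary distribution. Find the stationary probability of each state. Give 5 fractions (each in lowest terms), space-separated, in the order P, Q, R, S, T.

The stationary distribution satisfies pi = pi * P, i.e.:
  pi_P = 1/10*pi_P + 7/20*pi_Q + 9/20*pi_R + 1/10*pi_S + 7/20*pi_T
  pi_Q = 9/20*pi_P + 1/10*pi_Q + 7/20*pi_R + 1/20*pi_S + 1/4*pi_T
  pi_R = 3/20*pi_P + 1/4*pi_Q + 1/10*pi_R + 1/5*pi_S + 1/5*pi_T
  pi_S = 3/20*pi_P + 1/20*pi_Q + 1/20*pi_R + 1/4*pi_S + 1/20*pi_T
  pi_T = 3/20*pi_P + 1/4*pi_Q + 1/20*pi_R + 2/5*pi_S + 3/20*pi_T
with normalization: pi_P + pi_Q + pi_R + pi_S + pi_T = 1.

Using the first 4 balance equations plus normalization, the linear system A*pi = b is:
  [-9/10, 7/20, 9/20, 1/10, 7/20] . pi = 0
  [9/20, -9/10, 7/20, 1/20, 1/4] . pi = 0
  [3/20, 1/4, -9/10, 1/5, 1/5] . pi = 0
  [3/20, 1/20, 1/20, -3/4, 1/20] . pi = 0
  [1, 1, 1, 1, 1] . pi = 1

Solving yields:
  pi_P = 594/2159
  pi_Q = 9125/34544
  pi_R = 12527/69088
  pi_S = 3347/34544
  pi_T = 12609/69088

Verification (pi * P):
  594/2159*1/10 + 9125/34544*7/20 + 12527/69088*9/20 + 3347/34544*1/10 + 12609/69088*7/20 = 594/2159 = pi_P  (ok)
  594/2159*9/20 + 9125/34544*1/10 + 12527/69088*7/20 + 3347/34544*1/20 + 12609/69088*1/4 = 9125/34544 = pi_Q  (ok)
  594/2159*3/20 + 9125/34544*1/4 + 12527/69088*1/10 + 3347/34544*1/5 + 12609/69088*1/5 = 12527/69088 = pi_R  (ok)
  594/2159*3/20 + 9125/34544*1/20 + 12527/69088*1/20 + 3347/34544*1/4 + 12609/69088*1/20 = 3347/34544 = pi_S  (ok)
  594/2159*3/20 + 9125/34544*1/4 + 12527/69088*1/20 + 3347/34544*2/5 + 12609/69088*3/20 = 12609/69088 = pi_T  (ok)

Answer: 594/2159 9125/34544 12527/69088 3347/34544 12609/69088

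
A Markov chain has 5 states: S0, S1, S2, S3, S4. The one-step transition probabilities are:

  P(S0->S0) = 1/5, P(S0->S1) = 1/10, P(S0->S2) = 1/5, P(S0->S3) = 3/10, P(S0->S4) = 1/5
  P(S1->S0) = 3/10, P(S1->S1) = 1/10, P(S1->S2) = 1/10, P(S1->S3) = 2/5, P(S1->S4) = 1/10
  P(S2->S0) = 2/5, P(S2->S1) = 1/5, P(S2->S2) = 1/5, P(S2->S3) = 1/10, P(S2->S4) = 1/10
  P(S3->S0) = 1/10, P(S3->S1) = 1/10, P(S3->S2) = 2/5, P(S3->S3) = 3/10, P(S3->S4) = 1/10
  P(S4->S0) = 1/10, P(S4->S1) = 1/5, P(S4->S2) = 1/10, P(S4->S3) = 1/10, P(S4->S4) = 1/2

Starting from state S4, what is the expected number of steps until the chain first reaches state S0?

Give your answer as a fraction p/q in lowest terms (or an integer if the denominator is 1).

Answer: 546/101

Derivation:
Let h_i = expected steps to first reach S0 from state i.
Boundary: h_S0 = 0.
First-step equations for the other states:
  h_S1 = 1 + 3/10*h_S0 + 1/10*h_S1 + 1/10*h_S2 + 2/5*h_S3 + 1/10*h_S4
  h_S2 = 1 + 2/5*h_S0 + 1/5*h_S1 + 1/5*h_S2 + 1/10*h_S3 + 1/10*h_S4
  h_S3 = 1 + 1/10*h_S0 + 1/10*h_S1 + 2/5*h_S2 + 3/10*h_S3 + 1/10*h_S4
  h_S4 = 1 + 1/10*h_S0 + 1/5*h_S1 + 1/10*h_S2 + 1/10*h_S3 + 1/2*h_S4

Substituting h_S0 = 0 and rearranging gives the linear system (I - Q) h = 1:
  [9/10, -1/10, -2/5, -1/10] . (h_S1, h_S2, h_S3, h_S4) = 1
  [-1/5, 4/5, -1/10, -1/10] . (h_S1, h_S2, h_S3, h_S4) = 1
  [-1/10, -2/5, 7/10, -1/10] . (h_S1, h_S2, h_S3, h_S4) = 1
  [-1/5, -1/10, -1/10, 1/2] . (h_S1, h_S2, h_S3, h_S4) = 1

Solving yields:
  h_S1 = 432/101
  h_S2 = 364/101
  h_S3 = 492/101
  h_S4 = 546/101

Starting state is S4, so the expected hitting time is h_S4 = 546/101.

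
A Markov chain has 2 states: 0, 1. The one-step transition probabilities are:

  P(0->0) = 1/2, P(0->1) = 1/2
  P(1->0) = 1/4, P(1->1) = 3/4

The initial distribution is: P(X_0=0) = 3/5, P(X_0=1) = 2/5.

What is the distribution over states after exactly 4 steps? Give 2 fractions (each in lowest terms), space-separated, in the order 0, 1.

Propagating the distribution step by step (d_{t+1} = d_t * P):
d_0 = (0=3/5, 1=2/5)
  d_1[0] = 3/5*1/2 + 2/5*1/4 = 2/5
  d_1[1] = 3/5*1/2 + 2/5*3/4 = 3/5
d_1 = (0=2/5, 1=3/5)
  d_2[0] = 2/5*1/2 + 3/5*1/4 = 7/20
  d_2[1] = 2/5*1/2 + 3/5*3/4 = 13/20
d_2 = (0=7/20, 1=13/20)
  d_3[0] = 7/20*1/2 + 13/20*1/4 = 27/80
  d_3[1] = 7/20*1/2 + 13/20*3/4 = 53/80
d_3 = (0=27/80, 1=53/80)
  d_4[0] = 27/80*1/2 + 53/80*1/4 = 107/320
  d_4[1] = 27/80*1/2 + 53/80*3/4 = 213/320
d_4 = (0=107/320, 1=213/320)

Answer: 107/320 213/320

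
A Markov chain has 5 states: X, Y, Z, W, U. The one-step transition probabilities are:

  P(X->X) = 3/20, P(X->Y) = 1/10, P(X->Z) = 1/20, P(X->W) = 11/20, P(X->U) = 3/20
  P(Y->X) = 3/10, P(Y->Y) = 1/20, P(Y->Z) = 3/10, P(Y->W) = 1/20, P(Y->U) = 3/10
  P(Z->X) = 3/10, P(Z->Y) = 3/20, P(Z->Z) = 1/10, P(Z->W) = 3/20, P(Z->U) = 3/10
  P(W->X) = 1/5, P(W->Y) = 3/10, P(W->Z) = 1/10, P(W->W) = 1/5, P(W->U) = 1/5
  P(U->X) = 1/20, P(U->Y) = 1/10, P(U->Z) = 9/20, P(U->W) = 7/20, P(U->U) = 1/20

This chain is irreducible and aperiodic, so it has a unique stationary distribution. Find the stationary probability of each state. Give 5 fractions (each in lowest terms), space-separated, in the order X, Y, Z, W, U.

The stationary distribution satisfies pi = pi * P, i.e.:
  pi_X = 3/20*pi_X + 3/10*pi_Y + 3/10*pi_Z + 1/5*pi_W + 1/20*pi_U
  pi_Y = 1/10*pi_X + 1/20*pi_Y + 3/20*pi_Z + 3/10*pi_W + 1/10*pi_U
  pi_Z = 1/20*pi_X + 3/10*pi_Y + 1/10*pi_Z + 1/10*pi_W + 9/20*pi_U
  pi_W = 11/20*pi_X + 1/20*pi_Y + 3/20*pi_Z + 1/5*pi_W + 7/20*pi_U
  pi_U = 3/20*pi_X + 3/10*pi_Y + 3/10*pi_Z + 1/5*pi_W + 1/20*pi_U
with normalization: pi_X + pi_Y + pi_Z + pi_W + pi_U = 1.

Using the first 4 balance equations plus normalization, the linear system A*pi = b is:
  [-17/20, 3/10, 3/10, 1/5, 1/20] . pi = 0
  [1/10, -19/20, 3/20, 3/10, 1/10] . pi = 0
  [1/20, 3/10, -9/10, 1/10, 9/20] . pi = 0
  [11/20, 1/20, 3/20, -4/5, 7/20] . pi = 0
  [1, 1, 1, 1, 1] . pi = 1

Solving yields:
  pi_X = 101/517
  pi_Y = 80/517
  pi_Z = 98/517
  pi_W = 137/517
  pi_U = 101/517

Verification (pi * P):
  101/517*3/20 + 80/517*3/10 + 98/517*3/10 + 137/517*1/5 + 101/517*1/20 = 101/517 = pi_X  (ok)
  101/517*1/10 + 80/517*1/20 + 98/517*3/20 + 137/517*3/10 + 101/517*1/10 = 80/517 = pi_Y  (ok)
  101/517*1/20 + 80/517*3/10 + 98/517*1/10 + 137/517*1/10 + 101/517*9/20 = 98/517 = pi_Z  (ok)
  101/517*11/20 + 80/517*1/20 + 98/517*3/20 + 137/517*1/5 + 101/517*7/20 = 137/517 = pi_W  (ok)
  101/517*3/20 + 80/517*3/10 + 98/517*3/10 + 137/517*1/5 + 101/517*1/20 = 101/517 = pi_U  (ok)

Answer: 101/517 80/517 98/517 137/517 101/517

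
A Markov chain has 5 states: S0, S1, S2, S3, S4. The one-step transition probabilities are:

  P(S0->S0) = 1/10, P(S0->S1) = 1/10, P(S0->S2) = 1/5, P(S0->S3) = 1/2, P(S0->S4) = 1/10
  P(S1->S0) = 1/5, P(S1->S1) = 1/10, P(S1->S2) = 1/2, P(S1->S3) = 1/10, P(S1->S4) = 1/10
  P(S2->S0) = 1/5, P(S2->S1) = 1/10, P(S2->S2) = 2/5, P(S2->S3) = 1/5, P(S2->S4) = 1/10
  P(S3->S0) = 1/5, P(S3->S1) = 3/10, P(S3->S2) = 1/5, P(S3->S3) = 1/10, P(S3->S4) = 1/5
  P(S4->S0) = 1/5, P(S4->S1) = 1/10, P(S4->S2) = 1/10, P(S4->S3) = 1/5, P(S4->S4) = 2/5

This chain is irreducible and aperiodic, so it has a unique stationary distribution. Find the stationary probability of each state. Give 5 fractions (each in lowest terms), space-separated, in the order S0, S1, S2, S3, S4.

Answer: 2/11 177/1232 2433/8624 269/1232 1501/8624

Derivation:
The stationary distribution satisfies pi = pi * P, i.e.:
  pi_S0 = 1/10*pi_S0 + 1/5*pi_S1 + 1/5*pi_S2 + 1/5*pi_S3 + 1/5*pi_S4
  pi_S1 = 1/10*pi_S0 + 1/10*pi_S1 + 1/10*pi_S2 + 3/10*pi_S3 + 1/10*pi_S4
  pi_S2 = 1/5*pi_S0 + 1/2*pi_S1 + 2/5*pi_S2 + 1/5*pi_S3 + 1/10*pi_S4
  pi_S3 = 1/2*pi_S0 + 1/10*pi_S1 + 1/5*pi_S2 + 1/10*pi_S3 + 1/5*pi_S4
  pi_S4 = 1/10*pi_S0 + 1/10*pi_S1 + 1/10*pi_S2 + 1/5*pi_S3 + 2/5*pi_S4
with normalization: pi_S0 + pi_S1 + pi_S2 + pi_S3 + pi_S4 = 1.

Using the first 4 balance equations plus normalization, the linear system A*pi = b is:
  [-9/10, 1/5, 1/5, 1/5, 1/5] . pi = 0
  [1/10, -9/10, 1/10, 3/10, 1/10] . pi = 0
  [1/5, 1/2, -3/5, 1/5, 1/10] . pi = 0
  [1/2, 1/10, 1/5, -9/10, 1/5] . pi = 0
  [1, 1, 1, 1, 1] . pi = 1

Solving yields:
  pi_S0 = 2/11
  pi_S1 = 177/1232
  pi_S2 = 2433/8624
  pi_S3 = 269/1232
  pi_S4 = 1501/8624

Verification (pi * P):
  2/11*1/10 + 177/1232*1/5 + 2433/8624*1/5 + 269/1232*1/5 + 1501/8624*1/5 = 2/11 = pi_S0  (ok)
  2/11*1/10 + 177/1232*1/10 + 2433/8624*1/10 + 269/1232*3/10 + 1501/8624*1/10 = 177/1232 = pi_S1  (ok)
  2/11*1/5 + 177/1232*1/2 + 2433/8624*2/5 + 269/1232*1/5 + 1501/8624*1/10 = 2433/8624 = pi_S2  (ok)
  2/11*1/2 + 177/1232*1/10 + 2433/8624*1/5 + 269/1232*1/10 + 1501/8624*1/5 = 269/1232 = pi_S3  (ok)
  2/11*1/10 + 177/1232*1/10 + 2433/8624*1/10 + 269/1232*1/5 + 1501/8624*2/5 = 1501/8624 = pi_S4  (ok)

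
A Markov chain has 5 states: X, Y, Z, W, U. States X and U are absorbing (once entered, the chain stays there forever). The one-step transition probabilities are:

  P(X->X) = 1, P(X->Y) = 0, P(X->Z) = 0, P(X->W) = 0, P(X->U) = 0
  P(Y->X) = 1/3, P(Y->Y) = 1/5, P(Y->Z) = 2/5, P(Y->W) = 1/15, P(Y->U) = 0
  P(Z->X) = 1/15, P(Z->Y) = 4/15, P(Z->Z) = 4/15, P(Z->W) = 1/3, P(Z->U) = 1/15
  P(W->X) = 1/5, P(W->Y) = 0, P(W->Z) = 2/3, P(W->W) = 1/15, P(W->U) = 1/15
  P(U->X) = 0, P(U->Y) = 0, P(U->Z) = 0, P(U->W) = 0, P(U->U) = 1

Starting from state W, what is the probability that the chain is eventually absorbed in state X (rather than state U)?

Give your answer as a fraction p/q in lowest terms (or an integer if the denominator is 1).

Answer: 161/218

Derivation:
Let a_i = P(absorbed in X | start in state i).
Boundary conditions: a_X = 1, a_U = 0.
For each transient state i, a_i = sum_j P(i->j) * a_j:
  a_Y = 1/3*a_X + 1/5*a_Y + 2/5*a_Z + 1/15*a_W + 0*a_U
  a_Z = 1/15*a_X + 4/15*a_Y + 4/15*a_Z + 1/3*a_W + 1/15*a_U
  a_W = 1/5*a_X + 0*a_Y + 2/3*a_Z + 1/15*a_W + 1/15*a_U

Substituting a_X = 1 and a_U = 0, rearrange to (I - Q) a = r where r[i] = P(i -> X):
  [4/5, -2/5, -1/15] . (a_Y, a_Z, a_W) = 1/3
  [-4/15, 11/15, -1/3] . (a_Y, a_Z, a_W) = 1/15
  [0, -2/3, 14/15] . (a_Y, a_Z, a_W) = 1/5

Solving yields:
  a_Y = 737/872
  a_Z = 80/109
  a_W = 161/218

Starting state is W, so the absorption probability is a_W = 161/218.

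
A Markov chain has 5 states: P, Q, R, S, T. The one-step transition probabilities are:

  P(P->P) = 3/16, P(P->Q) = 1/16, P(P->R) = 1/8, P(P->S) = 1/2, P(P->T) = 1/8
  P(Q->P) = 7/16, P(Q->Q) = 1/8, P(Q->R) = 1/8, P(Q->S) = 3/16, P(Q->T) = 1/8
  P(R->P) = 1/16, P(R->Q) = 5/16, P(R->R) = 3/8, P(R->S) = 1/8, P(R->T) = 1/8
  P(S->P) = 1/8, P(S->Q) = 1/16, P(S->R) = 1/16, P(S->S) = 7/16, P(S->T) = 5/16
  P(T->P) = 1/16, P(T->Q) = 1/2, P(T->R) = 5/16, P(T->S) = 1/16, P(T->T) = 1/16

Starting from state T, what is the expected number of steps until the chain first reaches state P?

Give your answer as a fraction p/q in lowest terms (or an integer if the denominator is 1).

Answer: 13852/2451

Derivation:
Let h_i = expected steps to first reach P from state i.
Boundary: h_P = 0.
First-step equations for the other states:
  h_Q = 1 + 7/16*h_P + 1/8*h_Q + 1/8*h_R + 3/16*h_S + 1/8*h_T
  h_R = 1 + 1/16*h_P + 5/16*h_Q + 3/8*h_R + 1/8*h_S + 1/8*h_T
  h_S = 1 + 1/8*h_P + 1/16*h_Q + 1/16*h_R + 7/16*h_S + 5/16*h_T
  h_T = 1 + 1/16*h_P + 1/2*h_Q + 5/16*h_R + 1/16*h_S + 1/16*h_T

Substituting h_P = 0 and rearranging gives the linear system (I - Q) h = 1:
  [7/8, -1/8, -3/16, -1/8] . (h_Q, h_R, h_S, h_T) = 1
  [-5/16, 5/8, -1/8, -1/8] . (h_Q, h_R, h_S, h_T) = 1
  [-1/16, -1/16, 9/16, -5/16] . (h_Q, h_R, h_S, h_T) = 1
  [-1/2, -5/16, -1/16, 15/16] . (h_Q, h_R, h_S, h_T) = 1

Solving yields:
  h_Q = 10048/2451
  h_R = 4892/817
  h_S = 14800/2451
  h_T = 13852/2451

Starting state is T, so the expected hitting time is h_T = 13852/2451.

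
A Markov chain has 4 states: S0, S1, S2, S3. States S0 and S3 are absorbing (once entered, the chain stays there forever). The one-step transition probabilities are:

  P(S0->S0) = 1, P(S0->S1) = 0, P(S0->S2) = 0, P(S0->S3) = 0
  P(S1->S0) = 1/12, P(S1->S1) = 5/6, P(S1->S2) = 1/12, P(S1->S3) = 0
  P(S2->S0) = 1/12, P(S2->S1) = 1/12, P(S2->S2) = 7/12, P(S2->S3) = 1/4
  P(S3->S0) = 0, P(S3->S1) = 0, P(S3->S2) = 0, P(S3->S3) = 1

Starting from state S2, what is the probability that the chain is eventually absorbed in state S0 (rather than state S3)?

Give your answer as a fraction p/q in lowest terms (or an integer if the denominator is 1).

Answer: 1/3

Derivation:
Let a_i = P(absorbed in S0 | start in state i).
Boundary conditions: a_S0 = 1, a_S3 = 0.
For each transient state i, a_i = sum_j P(i->j) * a_j:
  a_S1 = 1/12*a_S0 + 5/6*a_S1 + 1/12*a_S2 + 0*a_S3
  a_S2 = 1/12*a_S0 + 1/12*a_S1 + 7/12*a_S2 + 1/4*a_S3

Substituting a_S0 = 1 and a_S3 = 0, rearrange to (I - Q) a = r where r[i] = P(i -> S0):
  [1/6, -1/12] . (a_S1, a_S2) = 1/12
  [-1/12, 5/12] . (a_S1, a_S2) = 1/12

Solving yields:
  a_S1 = 2/3
  a_S2 = 1/3

Starting state is S2, so the absorption probability is a_S2 = 1/3.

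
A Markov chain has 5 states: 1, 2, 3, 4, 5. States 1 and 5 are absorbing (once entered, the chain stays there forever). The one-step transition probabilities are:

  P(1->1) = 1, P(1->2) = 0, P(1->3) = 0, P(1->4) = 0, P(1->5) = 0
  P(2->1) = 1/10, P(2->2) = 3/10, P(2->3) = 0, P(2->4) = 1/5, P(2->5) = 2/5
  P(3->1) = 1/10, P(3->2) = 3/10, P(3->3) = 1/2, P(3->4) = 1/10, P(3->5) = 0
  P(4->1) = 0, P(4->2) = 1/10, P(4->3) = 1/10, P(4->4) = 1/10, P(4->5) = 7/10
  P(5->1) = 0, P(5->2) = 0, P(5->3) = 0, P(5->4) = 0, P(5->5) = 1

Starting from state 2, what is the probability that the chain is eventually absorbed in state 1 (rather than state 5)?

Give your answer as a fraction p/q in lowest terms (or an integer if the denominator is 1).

Let a_i = P(absorbed in 1 | start in state i).
Boundary conditions: a_1 = 1, a_5 = 0.
For each transient state i, a_i = sum_j P(i->j) * a_j:
  a_2 = 1/10*a_1 + 3/10*a_2 + 0*a_3 + 1/5*a_4 + 2/5*a_5
  a_3 = 1/10*a_1 + 3/10*a_2 + 1/2*a_3 + 1/10*a_4 + 0*a_5
  a_4 = 0*a_1 + 1/10*a_2 + 1/10*a_3 + 1/10*a_4 + 7/10*a_5

Substituting a_1 = 1 and a_5 = 0, rearrange to (I - Q) a = r where r[i] = P(i -> 1):
  [7/10, 0, -1/5] . (a_2, a_3, a_4) = 1/10
  [-3/10, 1/2, -1/10] . (a_2, a_3, a_4) = 1/10
  [-1/10, -1/10, 9/10] . (a_2, a_3, a_4) = 0

Solving yields:
  a_2 = 23/146
  a_3 = 89/292
  a_4 = 15/292

Starting state is 2, so the absorption probability is a_2 = 23/146.

Answer: 23/146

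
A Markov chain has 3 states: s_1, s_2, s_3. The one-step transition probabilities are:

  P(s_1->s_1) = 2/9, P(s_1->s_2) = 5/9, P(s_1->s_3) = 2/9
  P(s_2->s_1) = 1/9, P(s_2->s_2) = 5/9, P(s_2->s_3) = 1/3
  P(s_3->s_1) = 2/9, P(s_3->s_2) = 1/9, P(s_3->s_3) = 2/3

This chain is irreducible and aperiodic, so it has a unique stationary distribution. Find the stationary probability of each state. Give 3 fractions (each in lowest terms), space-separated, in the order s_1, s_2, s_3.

Answer: 9/49 17/49 23/49

Derivation:
The stationary distribution satisfies pi = pi * P, i.e.:
  pi_s_1 = 2/9*pi_s_1 + 1/9*pi_s_2 + 2/9*pi_s_3
  pi_s_2 = 5/9*pi_s_1 + 5/9*pi_s_2 + 1/9*pi_s_3
  pi_s_3 = 2/9*pi_s_1 + 1/3*pi_s_2 + 2/3*pi_s_3
with normalization: pi_s_1 + pi_s_2 + pi_s_3 = 1.

Using the first 2 balance equations plus normalization, the linear system A*pi = b is:
  [-7/9, 1/9, 2/9] . pi = 0
  [5/9, -4/9, 1/9] . pi = 0
  [1, 1, 1] . pi = 1

Solving yields:
  pi_s_1 = 9/49
  pi_s_2 = 17/49
  pi_s_3 = 23/49

Verification (pi * P):
  9/49*2/9 + 17/49*1/9 + 23/49*2/9 = 9/49 = pi_s_1  (ok)
  9/49*5/9 + 17/49*5/9 + 23/49*1/9 = 17/49 = pi_s_2  (ok)
  9/49*2/9 + 17/49*1/3 + 23/49*2/3 = 23/49 = pi_s_3  (ok)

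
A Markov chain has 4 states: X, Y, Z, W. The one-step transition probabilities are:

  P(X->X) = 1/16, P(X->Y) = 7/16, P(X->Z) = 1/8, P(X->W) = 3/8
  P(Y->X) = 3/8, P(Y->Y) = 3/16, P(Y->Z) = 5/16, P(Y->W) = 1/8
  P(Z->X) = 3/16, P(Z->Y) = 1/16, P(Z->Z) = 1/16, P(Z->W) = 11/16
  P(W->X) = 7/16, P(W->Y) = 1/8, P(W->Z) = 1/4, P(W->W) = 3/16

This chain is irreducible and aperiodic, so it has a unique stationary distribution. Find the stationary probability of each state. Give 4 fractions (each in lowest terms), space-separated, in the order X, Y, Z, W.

Answer: 1720/6289 1331/6289 1213/6289 2025/6289

Derivation:
The stationary distribution satisfies pi = pi * P, i.e.:
  pi_X = 1/16*pi_X + 3/8*pi_Y + 3/16*pi_Z + 7/16*pi_W
  pi_Y = 7/16*pi_X + 3/16*pi_Y + 1/16*pi_Z + 1/8*pi_W
  pi_Z = 1/8*pi_X + 5/16*pi_Y + 1/16*pi_Z + 1/4*pi_W
  pi_W = 3/8*pi_X + 1/8*pi_Y + 11/16*pi_Z + 3/16*pi_W
with normalization: pi_X + pi_Y + pi_Z + pi_W = 1.

Using the first 3 balance equations plus normalization, the linear system A*pi = b is:
  [-15/16, 3/8, 3/16, 7/16] . pi = 0
  [7/16, -13/16, 1/16, 1/8] . pi = 0
  [1/8, 5/16, -15/16, 1/4] . pi = 0
  [1, 1, 1, 1] . pi = 1

Solving yields:
  pi_X = 1720/6289
  pi_Y = 1331/6289
  pi_Z = 1213/6289
  pi_W = 2025/6289

Verification (pi * P):
  1720/6289*1/16 + 1331/6289*3/8 + 1213/6289*3/16 + 2025/6289*7/16 = 1720/6289 = pi_X  (ok)
  1720/6289*7/16 + 1331/6289*3/16 + 1213/6289*1/16 + 2025/6289*1/8 = 1331/6289 = pi_Y  (ok)
  1720/6289*1/8 + 1331/6289*5/16 + 1213/6289*1/16 + 2025/6289*1/4 = 1213/6289 = pi_Z  (ok)
  1720/6289*3/8 + 1331/6289*1/8 + 1213/6289*11/16 + 2025/6289*3/16 = 2025/6289 = pi_W  (ok)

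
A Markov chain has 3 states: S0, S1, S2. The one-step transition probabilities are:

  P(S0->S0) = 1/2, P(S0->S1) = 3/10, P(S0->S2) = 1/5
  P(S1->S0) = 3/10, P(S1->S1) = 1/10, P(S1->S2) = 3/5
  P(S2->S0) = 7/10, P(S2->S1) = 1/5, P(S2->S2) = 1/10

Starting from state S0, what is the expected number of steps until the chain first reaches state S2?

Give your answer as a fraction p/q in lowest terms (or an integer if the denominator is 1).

Let h_i = expected steps to first reach S2 from state i.
Boundary: h_S2 = 0.
First-step equations for the other states:
  h_S0 = 1 + 1/2*h_S0 + 3/10*h_S1 + 1/5*h_S2
  h_S1 = 1 + 3/10*h_S0 + 1/10*h_S1 + 3/5*h_S2

Substituting h_S2 = 0 and rearranging gives the linear system (I - Q) h = 1:
  [1/2, -3/10] . (h_S0, h_S1) = 1
  [-3/10, 9/10] . (h_S0, h_S1) = 1

Solving yields:
  h_S0 = 10/3
  h_S1 = 20/9

Starting state is S0, so the expected hitting time is h_S0 = 10/3.

Answer: 10/3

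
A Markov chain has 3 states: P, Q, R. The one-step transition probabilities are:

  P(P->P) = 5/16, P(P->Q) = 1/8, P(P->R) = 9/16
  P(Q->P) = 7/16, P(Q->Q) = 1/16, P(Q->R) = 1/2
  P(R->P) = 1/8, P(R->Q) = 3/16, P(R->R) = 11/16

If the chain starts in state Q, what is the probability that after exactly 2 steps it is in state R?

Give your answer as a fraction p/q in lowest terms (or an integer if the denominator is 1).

Answer: 159/256

Derivation:
Computing P^2 by repeated multiplication:
P^1 =
  P: [5/16, 1/8, 9/16]
  Q: [7/16, 1/16, 1/2]
  R: [1/8, 3/16, 11/16]
P^2 =
  P: [57/256, 39/256, 5/8]
  Q: [29/128, 39/256, 159/256]
  R: [53/256, 5/32, 163/256]

(P^2)[Q -> R] = 159/256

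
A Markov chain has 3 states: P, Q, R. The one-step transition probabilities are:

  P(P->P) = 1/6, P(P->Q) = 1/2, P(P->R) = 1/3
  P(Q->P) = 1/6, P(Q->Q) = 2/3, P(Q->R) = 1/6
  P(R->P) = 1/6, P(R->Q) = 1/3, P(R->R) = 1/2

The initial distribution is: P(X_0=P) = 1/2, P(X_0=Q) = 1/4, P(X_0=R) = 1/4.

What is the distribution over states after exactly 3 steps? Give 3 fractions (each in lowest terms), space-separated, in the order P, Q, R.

Answer: 1/6 29/54 8/27

Derivation:
Propagating the distribution step by step (d_{t+1} = d_t * P):
d_0 = (P=1/2, Q=1/4, R=1/4)
  d_1[P] = 1/2*1/6 + 1/4*1/6 + 1/4*1/6 = 1/6
  d_1[Q] = 1/2*1/2 + 1/4*2/3 + 1/4*1/3 = 1/2
  d_1[R] = 1/2*1/3 + 1/4*1/6 + 1/4*1/2 = 1/3
d_1 = (P=1/6, Q=1/2, R=1/3)
  d_2[P] = 1/6*1/6 + 1/2*1/6 + 1/3*1/6 = 1/6
  d_2[Q] = 1/6*1/2 + 1/2*2/3 + 1/3*1/3 = 19/36
  d_2[R] = 1/6*1/3 + 1/2*1/6 + 1/3*1/2 = 11/36
d_2 = (P=1/6, Q=19/36, R=11/36)
  d_3[P] = 1/6*1/6 + 19/36*1/6 + 11/36*1/6 = 1/6
  d_3[Q] = 1/6*1/2 + 19/36*2/3 + 11/36*1/3 = 29/54
  d_3[R] = 1/6*1/3 + 19/36*1/6 + 11/36*1/2 = 8/27
d_3 = (P=1/6, Q=29/54, R=8/27)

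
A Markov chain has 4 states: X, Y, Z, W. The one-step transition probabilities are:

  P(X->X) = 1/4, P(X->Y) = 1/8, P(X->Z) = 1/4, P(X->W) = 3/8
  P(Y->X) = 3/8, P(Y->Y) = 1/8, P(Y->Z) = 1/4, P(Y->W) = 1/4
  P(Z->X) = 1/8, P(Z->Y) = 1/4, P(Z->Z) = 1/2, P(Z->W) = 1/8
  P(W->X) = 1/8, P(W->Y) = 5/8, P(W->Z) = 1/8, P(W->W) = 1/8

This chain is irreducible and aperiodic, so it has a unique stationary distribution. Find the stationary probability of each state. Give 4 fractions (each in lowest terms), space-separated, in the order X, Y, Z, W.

Answer: 107/487 131/487 145/487 104/487

Derivation:
The stationary distribution satisfies pi = pi * P, i.e.:
  pi_X = 1/4*pi_X + 3/8*pi_Y + 1/8*pi_Z + 1/8*pi_W
  pi_Y = 1/8*pi_X + 1/8*pi_Y + 1/4*pi_Z + 5/8*pi_W
  pi_Z = 1/4*pi_X + 1/4*pi_Y + 1/2*pi_Z + 1/8*pi_W
  pi_W = 3/8*pi_X + 1/4*pi_Y + 1/8*pi_Z + 1/8*pi_W
with normalization: pi_X + pi_Y + pi_Z + pi_W = 1.

Using the first 3 balance equations plus normalization, the linear system A*pi = b is:
  [-3/4, 3/8, 1/8, 1/8] . pi = 0
  [1/8, -7/8, 1/4, 5/8] . pi = 0
  [1/4, 1/4, -1/2, 1/8] . pi = 0
  [1, 1, 1, 1] . pi = 1

Solving yields:
  pi_X = 107/487
  pi_Y = 131/487
  pi_Z = 145/487
  pi_W = 104/487

Verification (pi * P):
  107/487*1/4 + 131/487*3/8 + 145/487*1/8 + 104/487*1/8 = 107/487 = pi_X  (ok)
  107/487*1/8 + 131/487*1/8 + 145/487*1/4 + 104/487*5/8 = 131/487 = pi_Y  (ok)
  107/487*1/4 + 131/487*1/4 + 145/487*1/2 + 104/487*1/8 = 145/487 = pi_Z  (ok)
  107/487*3/8 + 131/487*1/4 + 145/487*1/8 + 104/487*1/8 = 104/487 = pi_W  (ok)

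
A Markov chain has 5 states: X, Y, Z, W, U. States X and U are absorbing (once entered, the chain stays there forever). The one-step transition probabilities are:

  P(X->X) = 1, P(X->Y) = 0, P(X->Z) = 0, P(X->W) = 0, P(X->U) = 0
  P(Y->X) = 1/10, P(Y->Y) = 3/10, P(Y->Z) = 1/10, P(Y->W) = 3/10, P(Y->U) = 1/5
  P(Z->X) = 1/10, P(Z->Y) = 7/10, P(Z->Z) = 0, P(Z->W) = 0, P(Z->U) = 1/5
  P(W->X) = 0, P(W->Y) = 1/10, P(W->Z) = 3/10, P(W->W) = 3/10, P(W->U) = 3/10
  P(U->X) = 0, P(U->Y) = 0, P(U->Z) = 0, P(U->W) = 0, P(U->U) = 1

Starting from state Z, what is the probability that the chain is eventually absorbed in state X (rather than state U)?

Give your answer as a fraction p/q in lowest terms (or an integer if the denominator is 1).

Answer: 95/348

Derivation:
Let a_i = P(absorbed in X | start in state i).
Boundary conditions: a_X = 1, a_U = 0.
For each transient state i, a_i = sum_j P(i->j) * a_j:
  a_Y = 1/10*a_X + 3/10*a_Y + 1/10*a_Z + 3/10*a_W + 1/5*a_U
  a_Z = 1/10*a_X + 7/10*a_Y + 0*a_Z + 0*a_W + 1/5*a_U
  a_W = 0*a_X + 1/10*a_Y + 3/10*a_Z + 3/10*a_W + 3/10*a_U

Substituting a_X = 1 and a_U = 0, rearrange to (I - Q) a = r where r[i] = P(i -> X):
  [7/10, -1/10, -3/10] . (a_Y, a_Z, a_W) = 1/10
  [-7/10, 1, 0] . (a_Y, a_Z, a_W) = 1/10
  [-1/10, -3/10, 7/10] . (a_Y, a_Z, a_W) = 0

Solving yields:
  a_Y = 43/174
  a_Z = 95/348
  a_W = 53/348

Starting state is Z, so the absorption probability is a_Z = 95/348.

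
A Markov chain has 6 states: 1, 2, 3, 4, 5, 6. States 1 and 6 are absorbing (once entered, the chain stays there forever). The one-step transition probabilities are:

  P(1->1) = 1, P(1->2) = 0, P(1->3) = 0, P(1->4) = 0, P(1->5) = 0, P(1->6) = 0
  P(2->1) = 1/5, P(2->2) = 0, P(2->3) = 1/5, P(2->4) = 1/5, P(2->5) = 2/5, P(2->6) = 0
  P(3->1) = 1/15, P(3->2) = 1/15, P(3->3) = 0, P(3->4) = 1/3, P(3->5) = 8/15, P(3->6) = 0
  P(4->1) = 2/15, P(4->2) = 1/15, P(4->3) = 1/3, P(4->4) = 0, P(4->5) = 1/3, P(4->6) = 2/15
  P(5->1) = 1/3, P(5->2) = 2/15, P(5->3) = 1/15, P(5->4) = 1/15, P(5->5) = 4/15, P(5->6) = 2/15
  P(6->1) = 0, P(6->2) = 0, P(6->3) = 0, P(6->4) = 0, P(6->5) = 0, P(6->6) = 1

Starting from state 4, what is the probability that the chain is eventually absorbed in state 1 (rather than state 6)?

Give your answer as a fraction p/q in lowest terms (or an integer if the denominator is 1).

Let a_i = P(absorbed in 1 | start in state i).
Boundary conditions: a_1 = 1, a_6 = 0.
For each transient state i, a_i = sum_j P(i->j) * a_j:
  a_2 = 1/5*a_1 + 0*a_2 + 1/5*a_3 + 1/5*a_4 + 2/5*a_5 + 0*a_6
  a_3 = 1/15*a_1 + 1/15*a_2 + 0*a_3 + 1/3*a_4 + 8/15*a_5 + 0*a_6
  a_4 = 2/15*a_1 + 1/15*a_2 + 1/3*a_3 + 0*a_4 + 1/3*a_5 + 2/15*a_6
  a_5 = 1/3*a_1 + 2/15*a_2 + 1/15*a_3 + 1/15*a_4 + 4/15*a_5 + 2/15*a_6

Substituting a_1 = 1 and a_6 = 0, rearrange to (I - Q) a = r where r[i] = P(i -> 1):
  [1, -1/5, -1/5, -2/5] . (a_2, a_3, a_4, a_5) = 1/5
  [-1/15, 1, -1/3, -8/15] . (a_2, a_3, a_4, a_5) = 1/15
  [-1/15, -1/3, 1, -1/3] . (a_2, a_3, a_4, a_5) = 2/15
  [-2/15, -1/15, -1/15, 11/15] . (a_2, a_3, a_4, a_5) = 1/3

Solving yields:
  a_2 = 301/393
  a_3 = 474/655
  a_4 = 436/655
  a_5 = 283/393

Starting state is 4, so the absorption probability is a_4 = 436/655.

Answer: 436/655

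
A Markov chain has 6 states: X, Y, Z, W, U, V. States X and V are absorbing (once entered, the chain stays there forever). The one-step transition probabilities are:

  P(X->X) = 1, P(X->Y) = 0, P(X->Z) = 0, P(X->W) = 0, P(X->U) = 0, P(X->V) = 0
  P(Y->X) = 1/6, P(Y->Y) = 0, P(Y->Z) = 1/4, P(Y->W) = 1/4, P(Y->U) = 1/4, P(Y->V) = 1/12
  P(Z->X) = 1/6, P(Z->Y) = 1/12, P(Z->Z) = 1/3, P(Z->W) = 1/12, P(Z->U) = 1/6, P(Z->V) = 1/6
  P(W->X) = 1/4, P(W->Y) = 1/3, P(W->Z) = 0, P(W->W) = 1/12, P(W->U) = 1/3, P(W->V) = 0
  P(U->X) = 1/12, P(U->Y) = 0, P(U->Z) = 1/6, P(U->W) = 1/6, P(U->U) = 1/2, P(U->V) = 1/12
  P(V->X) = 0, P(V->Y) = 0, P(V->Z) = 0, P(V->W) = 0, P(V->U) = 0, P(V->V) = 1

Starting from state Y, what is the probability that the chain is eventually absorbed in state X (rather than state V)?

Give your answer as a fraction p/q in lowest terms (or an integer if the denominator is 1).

Answer: 23/36

Derivation:
Let a_i = P(absorbed in X | start in state i).
Boundary conditions: a_X = 1, a_V = 0.
For each transient state i, a_i = sum_j P(i->j) * a_j:
  a_Y = 1/6*a_X + 0*a_Y + 1/4*a_Z + 1/4*a_W + 1/4*a_U + 1/12*a_V
  a_Z = 1/6*a_X + 1/12*a_Y + 1/3*a_Z + 1/12*a_W + 1/6*a_U + 1/6*a_V
  a_W = 1/4*a_X + 1/3*a_Y + 0*a_Z + 1/12*a_W + 1/3*a_U + 0*a_V
  a_U = 1/12*a_X + 0*a_Y + 1/6*a_Z + 1/6*a_W + 1/2*a_U + 1/12*a_V

Substituting a_X = 1 and a_V = 0, rearrange to (I - Q) a = r where r[i] = P(i -> X):
  [1, -1/4, -1/4, -1/4] . (a_Y, a_Z, a_W, a_U) = 1/6
  [-1/12, 2/3, -1/12, -1/6] . (a_Y, a_Z, a_W, a_U) = 1/6
  [-1/3, 0, 11/12, -1/3] . (a_Y, a_Z, a_W, a_U) = 1/4
  [0, -1/6, -1/6, 1/2] . (a_Y, a_Z, a_W, a_U) = 1/12

Solving yields:
  a_Y = 23/36
  a_Z = 41/72
  a_W = 13/18
  a_U = 43/72

Starting state is Y, so the absorption probability is a_Y = 23/36.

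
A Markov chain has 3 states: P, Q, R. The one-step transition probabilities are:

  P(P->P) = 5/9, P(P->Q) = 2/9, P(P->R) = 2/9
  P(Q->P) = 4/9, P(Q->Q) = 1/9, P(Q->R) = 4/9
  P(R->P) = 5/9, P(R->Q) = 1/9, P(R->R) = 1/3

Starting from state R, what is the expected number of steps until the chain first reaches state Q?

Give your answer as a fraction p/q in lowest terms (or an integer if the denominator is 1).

Let h_i = expected steps to first reach Q from state i.
Boundary: h_Q = 0.
First-step equations for the other states:
  h_P = 1 + 5/9*h_P + 2/9*h_Q + 2/9*h_R
  h_R = 1 + 5/9*h_P + 1/9*h_Q + 1/3*h_R

Substituting h_Q = 0 and rearranging gives the linear system (I - Q) h = 1:
  [4/9, -2/9] . (h_P, h_R) = 1
  [-5/9, 2/3] . (h_P, h_R) = 1

Solving yields:
  h_P = 36/7
  h_R = 81/14

Starting state is R, so the expected hitting time is h_R = 81/14.

Answer: 81/14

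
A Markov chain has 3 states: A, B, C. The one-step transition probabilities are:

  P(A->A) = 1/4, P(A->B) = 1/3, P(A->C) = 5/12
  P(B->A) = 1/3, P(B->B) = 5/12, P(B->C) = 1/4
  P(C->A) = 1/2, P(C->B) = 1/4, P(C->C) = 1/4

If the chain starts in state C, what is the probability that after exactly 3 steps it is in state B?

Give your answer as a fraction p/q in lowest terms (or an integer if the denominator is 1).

Answer: 1/3

Derivation:
Computing P^3 by repeated multiplication:
P^1 =
  A: [1/4, 1/3, 5/12]
  B: [1/3, 5/12, 1/4]
  C: [1/2, 1/4, 1/4]
P^2 =
  A: [55/144, 47/144, 7/24]
  B: [25/72, 25/72, 11/36]
  C: [1/3, 1/3, 1/3]
P^3 =
  A: [605/1728, 581/1728, 271/864]
  B: [307/864, 97/288, 133/432]
  C: [13/36, 1/3, 11/36]

(P^3)[C -> B] = 1/3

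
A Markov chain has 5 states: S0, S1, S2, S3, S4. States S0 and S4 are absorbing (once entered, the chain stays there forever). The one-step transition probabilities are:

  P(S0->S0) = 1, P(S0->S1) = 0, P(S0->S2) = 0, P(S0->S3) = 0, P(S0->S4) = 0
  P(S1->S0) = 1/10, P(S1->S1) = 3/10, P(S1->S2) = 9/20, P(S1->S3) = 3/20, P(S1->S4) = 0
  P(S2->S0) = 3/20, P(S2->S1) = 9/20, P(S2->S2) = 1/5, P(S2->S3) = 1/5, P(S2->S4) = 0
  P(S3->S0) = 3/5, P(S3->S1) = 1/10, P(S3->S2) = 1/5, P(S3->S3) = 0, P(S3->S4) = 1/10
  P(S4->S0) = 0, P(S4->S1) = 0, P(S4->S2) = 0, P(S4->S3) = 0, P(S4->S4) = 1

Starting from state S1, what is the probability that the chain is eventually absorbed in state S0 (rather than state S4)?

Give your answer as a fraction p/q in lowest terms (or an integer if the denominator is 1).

Let a_i = P(absorbed in S0 | start in state i).
Boundary conditions: a_S0 = 1, a_S4 = 0.
For each transient state i, a_i = sum_j P(i->j) * a_j:
  a_S1 = 1/10*a_S0 + 3/10*a_S1 + 9/20*a_S2 + 3/20*a_S3 + 0*a_S4
  a_S2 = 3/20*a_S0 + 9/20*a_S1 + 1/5*a_S2 + 1/5*a_S3 + 0*a_S4
  a_S3 = 3/5*a_S0 + 1/10*a_S1 + 1/5*a_S2 + 0*a_S3 + 1/10*a_S4

Substituting a_S0 = 1 and a_S4 = 0, rearrange to (I - Q) a = r where r[i] = P(i -> S0):
  [7/10, -9/20, -3/20] . (a_S1, a_S2, a_S3) = 1/10
  [-9/20, 4/5, -1/5] . (a_S1, a_S2, a_S3) = 3/20
  [-1/10, -1/5, 1] . (a_S1, a_S2, a_S3) = 3/5

Solving yields:
  a_S1 = 274/295
  a_S2 = 1097/1180
  a_S3 = 1037/1180

Starting state is S1, so the absorption probability is a_S1 = 274/295.

Answer: 274/295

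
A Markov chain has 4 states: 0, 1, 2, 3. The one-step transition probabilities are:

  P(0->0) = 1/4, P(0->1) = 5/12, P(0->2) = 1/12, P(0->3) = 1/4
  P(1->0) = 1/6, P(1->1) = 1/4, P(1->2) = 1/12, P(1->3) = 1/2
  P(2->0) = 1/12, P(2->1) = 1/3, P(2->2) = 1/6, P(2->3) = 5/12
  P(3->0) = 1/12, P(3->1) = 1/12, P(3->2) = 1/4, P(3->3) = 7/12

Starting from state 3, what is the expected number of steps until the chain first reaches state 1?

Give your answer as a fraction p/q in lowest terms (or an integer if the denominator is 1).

Answer: 780/133

Derivation:
Let h_i = expected steps to first reach 1 from state i.
Boundary: h_1 = 0.
First-step equations for the other states:
  h_0 = 1 + 1/4*h_0 + 5/12*h_1 + 1/12*h_2 + 1/4*h_3
  h_2 = 1 + 1/12*h_0 + 1/3*h_1 + 1/6*h_2 + 5/12*h_3
  h_3 = 1 + 1/12*h_0 + 1/12*h_1 + 1/4*h_2 + 7/12*h_3

Substituting h_1 = 0 and rearranging gives the linear system (I - Q) h = 1:
  [3/4, -1/12, -1/4] . (h_0, h_2, h_3) = 1
  [-1/12, 5/6, -5/12] . (h_0, h_2, h_3) = 1
  [-1/12, -1/4, 5/12] . (h_0, h_2, h_3) = 1

Solving yields:
  h_0 = 72/19
  h_2 = 600/133
  h_3 = 780/133

Starting state is 3, so the expected hitting time is h_3 = 780/133.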